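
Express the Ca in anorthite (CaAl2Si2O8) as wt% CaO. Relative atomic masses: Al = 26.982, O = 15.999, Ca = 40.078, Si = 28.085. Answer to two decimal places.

20.16 wt%

Formula mass = 278.204 g/mol.
1 Ca → 1.0000 mol CaO per formula unit; M(CaO) = 56.077, so CaO mass = 56.077 g.
56.077/278.204 × 100 = 20.16 wt%.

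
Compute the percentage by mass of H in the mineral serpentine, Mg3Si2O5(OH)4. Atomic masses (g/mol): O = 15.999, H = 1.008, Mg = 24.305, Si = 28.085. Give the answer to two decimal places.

M(Mg3Si2O5(OH)4) = 277.108 g/mol.
H contributes 4 × 1.008 = 4.032 g per mole.
4.032/277.108 = 0.0146 → 1.46%.

1.46 mass %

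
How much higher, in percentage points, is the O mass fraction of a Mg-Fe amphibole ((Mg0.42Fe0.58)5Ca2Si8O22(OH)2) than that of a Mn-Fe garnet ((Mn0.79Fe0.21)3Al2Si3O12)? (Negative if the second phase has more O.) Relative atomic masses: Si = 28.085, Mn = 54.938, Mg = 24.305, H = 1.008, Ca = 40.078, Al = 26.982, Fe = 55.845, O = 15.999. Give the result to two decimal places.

First mineral: 383.976 g O in 903.819 g formula = 42.48 wt% O.
Second mineral: 191.988 g O in 495.592 g formula = 38.74 wt% O.
42.48% − 38.74% gives a difference of 3.74 percentage points.

3.74 percentage points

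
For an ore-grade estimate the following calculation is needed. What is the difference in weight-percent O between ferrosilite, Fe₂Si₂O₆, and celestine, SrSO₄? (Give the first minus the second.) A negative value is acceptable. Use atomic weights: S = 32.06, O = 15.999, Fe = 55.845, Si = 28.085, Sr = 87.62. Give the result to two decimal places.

1.54 percentage points

First mineral: 95.994 g O in 263.854 g formula = 36.38 wt% O.
Second mineral: 63.996 g O in 183.676 g formula = 34.84 wt% O.
36.38% − 34.84% gives a difference of 1.54 percentage points.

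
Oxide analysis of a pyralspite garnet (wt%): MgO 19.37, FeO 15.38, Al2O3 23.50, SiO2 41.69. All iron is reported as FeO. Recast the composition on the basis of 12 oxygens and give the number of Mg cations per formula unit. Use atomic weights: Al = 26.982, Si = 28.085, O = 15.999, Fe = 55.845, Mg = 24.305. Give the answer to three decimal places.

2.079 Mg apfu

MgO (M=40.304): mol = 0.48060; Mg = 0.48060, O = 0.48060.
FeO (M=71.844): mol = 0.21407; Fe = 0.21407, O = 0.21407.
Al2O3 (M=101.961): mol = 0.23048; Al = 0.46096, O = 0.69144.
SiO2 (M=60.083): mol = 0.69387; Si = 0.69387, O = 1.38774.
ΣO = 2.77385; factor = 12/ΣO = 4.32612.
Mg apfu = 0.48060 × 4.32612 = 2.079.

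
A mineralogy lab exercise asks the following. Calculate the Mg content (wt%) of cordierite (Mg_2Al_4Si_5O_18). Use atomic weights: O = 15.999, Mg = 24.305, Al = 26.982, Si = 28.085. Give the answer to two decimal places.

8.31 wt%

Formula mass = 2·24.305 + 4·26.982 + 5·28.085 + 18·15.999 = 584.945 g/mol, of which 48.610 g is Mg.
So Mg makes up 48.610/584.945 = 0.0831 of the mass, i.e. 8.31%.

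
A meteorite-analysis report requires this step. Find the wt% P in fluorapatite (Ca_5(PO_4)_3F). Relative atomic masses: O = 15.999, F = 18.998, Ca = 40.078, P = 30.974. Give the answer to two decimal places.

Molar mass of Ca_5(PO_4)_3F: 5·40.078 + 3·30.974 + 12·15.999 + 1·18.998 = 504.298 g/mol.
Mass of P per formula unit: 3 × 30.974 = 92.922 g.
Weight fraction P = 92.922 / 504.298 = 0.1843.

18.43 wt%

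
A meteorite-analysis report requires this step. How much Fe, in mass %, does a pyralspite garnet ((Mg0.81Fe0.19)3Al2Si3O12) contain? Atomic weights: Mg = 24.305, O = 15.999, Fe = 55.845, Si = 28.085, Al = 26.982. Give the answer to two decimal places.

7.56 mass %

Molar mass of (Mg0.81Fe0.19)3Al2Si3O12: 2.43·24.305 + 0.57·55.845 + 2·26.982 + 3·28.085 + 12·15.999 = 421.100 g/mol.
Mass of Fe per formula unit: 0.57 × 55.845 = 31.832 g.
Weight fraction Fe = 31.832 / 421.100 = 0.0756.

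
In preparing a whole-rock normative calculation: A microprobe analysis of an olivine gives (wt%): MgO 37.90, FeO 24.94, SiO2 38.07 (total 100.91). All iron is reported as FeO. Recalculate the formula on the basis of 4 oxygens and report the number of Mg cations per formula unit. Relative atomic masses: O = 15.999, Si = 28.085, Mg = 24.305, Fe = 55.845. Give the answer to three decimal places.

1.472 Mg apfu

MgO (M=40.304): mol = 0.94035; Mg = 0.94035, O = 0.94035.
FeO (M=71.844): mol = 0.34714; Fe = 0.34714, O = 0.34714.
SiO2 (M=60.083): mol = 0.63362; Si = 0.63362, O = 1.26724.
ΣO = 2.55473; factor = 4/ΣO = 1.56572.
Mg apfu = 0.94035 × 1.56572 = 1.472.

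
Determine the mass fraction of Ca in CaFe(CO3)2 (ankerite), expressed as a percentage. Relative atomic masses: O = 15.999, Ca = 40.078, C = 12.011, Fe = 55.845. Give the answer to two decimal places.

Molar mass of CaFe(CO3)2: 1*40.078 + 1*55.845 + 2*12.011 + 6*15.999 = 215.939 g/mol.
Mass of Ca per formula unit: 1 × 40.078 = 40.078 g.
Weight fraction Ca = 40.078 / 215.939 = 0.1856.

18.56 wt%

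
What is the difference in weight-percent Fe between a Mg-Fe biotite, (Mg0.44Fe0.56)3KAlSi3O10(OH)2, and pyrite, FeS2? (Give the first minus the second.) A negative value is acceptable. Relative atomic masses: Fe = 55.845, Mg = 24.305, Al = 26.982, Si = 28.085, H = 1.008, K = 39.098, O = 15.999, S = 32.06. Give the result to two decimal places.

-26.60 percentage points

M((Mg0.44Fe0.56)3KAlSi3O10(OH)2) = 470.241 g/mol, so wt% Fe = 93.820/470.241 × 100 = 19.95%.
M(FeS2) = 119.965 g/mol, so wt% Fe = 55.845/119.965 × 100 = 46.55%.
19.95 − 46.55 = -26.60 pp.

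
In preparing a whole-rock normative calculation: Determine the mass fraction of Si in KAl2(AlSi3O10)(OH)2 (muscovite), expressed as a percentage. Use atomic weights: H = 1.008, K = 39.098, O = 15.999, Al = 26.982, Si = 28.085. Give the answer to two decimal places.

M(KAl2(AlSi3O10)(OH)2) = 398.303 g/mol.
Si contributes 3 × 28.085 = 84.255 g per mole.
84.255/398.303 = 0.2115 → 21.15%.

21.15 mass %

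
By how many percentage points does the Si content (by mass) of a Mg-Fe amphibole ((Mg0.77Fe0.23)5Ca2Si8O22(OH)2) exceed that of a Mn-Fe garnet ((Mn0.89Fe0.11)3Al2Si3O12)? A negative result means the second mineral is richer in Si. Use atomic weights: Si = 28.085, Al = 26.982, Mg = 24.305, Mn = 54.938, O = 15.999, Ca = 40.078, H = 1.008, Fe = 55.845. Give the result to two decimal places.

9.47 percentage points

Si in (Mg0.77Fe0.23)5Ca2Si8O22(OH)2: molar mass 848.624 g/mol; 8×28.085 = 224.680 g → 26.48 wt%.
Si in (Mn0.89Fe0.11)3Al2Si3O12: molar mass 495.320 g/mol; 3×28.085 = 84.255 g → 17.01 wt%.
Difference = 26.48 − 17.01 = 9.47 percentage points.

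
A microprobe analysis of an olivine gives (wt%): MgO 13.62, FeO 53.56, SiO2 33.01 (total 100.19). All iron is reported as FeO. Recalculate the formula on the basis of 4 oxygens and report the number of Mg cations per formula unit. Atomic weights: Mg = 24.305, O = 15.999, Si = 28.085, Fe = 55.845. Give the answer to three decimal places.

0.619 Mg apfu

13.62 wt% MgO ÷ 40.304 g/mol = 0.33793 mol, giving 0.33793 Mg and 0.33793 O.
53.56 wt% FeO ÷ 71.844 g/mol = 0.74550 mol, giving 0.74550 Fe and 0.74550 O.
33.01 wt% SiO2 ÷ 60.083 g/mol = 0.54941 mol, giving 0.54941 Si and 1.09882 O.
Oxygen sums to 2.18225; scaling by 4/2.18225 = 1.83297 puts the formula on 4 O.
Mg: 0.33793 × 1.83297 = 0.619 atoms per formula unit.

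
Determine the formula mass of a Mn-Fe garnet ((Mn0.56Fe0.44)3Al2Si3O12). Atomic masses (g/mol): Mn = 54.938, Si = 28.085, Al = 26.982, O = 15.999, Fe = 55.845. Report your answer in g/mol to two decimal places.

496.22 g/mol

The formula mass is the sum 1.68·54.938 + 1.32·55.845 + 2·26.982 + 3·28.085 + 12·15.999.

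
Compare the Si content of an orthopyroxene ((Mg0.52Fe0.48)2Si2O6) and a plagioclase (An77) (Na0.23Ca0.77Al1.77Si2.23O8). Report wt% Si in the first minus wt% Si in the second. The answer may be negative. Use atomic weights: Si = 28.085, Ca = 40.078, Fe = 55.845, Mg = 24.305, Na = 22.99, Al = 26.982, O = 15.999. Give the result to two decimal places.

Si in (Mg0.52Fe0.48)2Si2O6: molar mass 231.052 g/mol; 2×28.085 = 56.170 g → 24.31 wt%.
Si in Na0.23Ca0.77Al1.77Si2.23O8: molar mass 274.527 g/mol; 2.23×28.085 = 62.630 g → 22.81 wt%.
Difference = 24.31 − 22.81 = 1.50 percentage points.

1.50 percentage points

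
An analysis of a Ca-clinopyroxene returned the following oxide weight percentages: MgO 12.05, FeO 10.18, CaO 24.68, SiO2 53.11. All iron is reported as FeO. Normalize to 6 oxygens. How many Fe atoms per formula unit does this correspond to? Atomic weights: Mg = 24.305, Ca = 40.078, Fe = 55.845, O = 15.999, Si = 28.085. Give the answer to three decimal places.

0.321 Fe apfu

MgO (M=40.304): mol = 0.29898; Mg = 0.29898, O = 0.29898.
FeO (M=71.844): mol = 0.14170; Fe = 0.14170, O = 0.14170.
CaO (M=56.077): mol = 0.44011; Ca = 0.44011, O = 0.44011.
SiO2 (M=60.083): mol = 0.88394; Si = 0.88394, O = 1.76788.
ΣO = 2.64867; factor = 6/ΣO = 2.26529.
Fe apfu = 0.14170 × 2.26529 = 0.321.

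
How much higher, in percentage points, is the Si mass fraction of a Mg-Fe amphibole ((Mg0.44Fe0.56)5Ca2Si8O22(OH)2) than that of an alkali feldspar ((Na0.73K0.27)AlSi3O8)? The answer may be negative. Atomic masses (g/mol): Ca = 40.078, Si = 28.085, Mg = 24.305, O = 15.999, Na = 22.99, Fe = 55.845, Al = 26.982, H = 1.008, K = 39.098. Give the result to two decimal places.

M((Mg0.44Fe0.56)5Ca2Si8O22(OH)2) = 900.665 g/mol, so wt% Si = 224.680/900.665 × 100 = 24.95%.
M((Na0.73K0.27)AlSi3O8) = 266.568 g/mol, so wt% Si = 84.255/266.568 × 100 = 31.61%.
24.95 − 31.61 = -6.66 pp.

-6.66 percentage points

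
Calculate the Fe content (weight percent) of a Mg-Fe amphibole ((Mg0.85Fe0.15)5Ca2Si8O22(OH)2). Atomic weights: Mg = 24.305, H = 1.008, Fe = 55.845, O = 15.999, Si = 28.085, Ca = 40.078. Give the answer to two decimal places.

Formula mass = 4.25·24.305 + 0.75·55.845 + 2·40.078 + 8·28.085 + 24·15.999 + 2·1.008 = 836.008 g/mol, of which 41.884 g is Fe.
So Fe makes up 41.884/836.008 = 0.0501 of the mass, i.e. 5.01%.

5.01 weight percent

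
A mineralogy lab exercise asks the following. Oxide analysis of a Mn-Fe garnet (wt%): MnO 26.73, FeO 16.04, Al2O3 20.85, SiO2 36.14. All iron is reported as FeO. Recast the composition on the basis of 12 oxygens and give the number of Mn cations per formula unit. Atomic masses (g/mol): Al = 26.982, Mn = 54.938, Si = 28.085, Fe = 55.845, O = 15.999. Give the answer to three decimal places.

MnO (M=70.937): mol = 0.37681; Mn = 0.37681, O = 0.37681.
FeO (M=71.844): mol = 0.22326; Fe = 0.22326, O = 0.22326.
Al2O3 (M=101.961): mol = 0.20449; Al = 0.40898, O = 0.61347.
SiO2 (M=60.083): mol = 0.60150; Si = 0.60150, O = 1.20300.
ΣO = 2.41654; factor = 12/ΣO = 4.96578.
Mn apfu = 0.37681 × 4.96578 = 1.871.

1.871 Mn apfu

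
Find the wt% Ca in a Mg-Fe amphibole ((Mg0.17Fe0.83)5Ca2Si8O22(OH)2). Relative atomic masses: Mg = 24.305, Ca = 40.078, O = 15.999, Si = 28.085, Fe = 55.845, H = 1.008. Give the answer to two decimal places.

Formula mass = 0.85×24.305 + 4.15×55.845 + 2×40.078 + 8×28.085 + 24×15.999 + 2×1.008 = 943.244 g/mol, of which 80.156 g is Ca.
So Ca makes up 80.156/943.244 = 0.0850 of the mass, i.e. 8.50%.

8.50 weight percent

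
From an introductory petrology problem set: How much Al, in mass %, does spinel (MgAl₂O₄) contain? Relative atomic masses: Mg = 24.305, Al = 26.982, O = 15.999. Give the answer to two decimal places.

Molar mass of MgAl₂O₄: 1*24.305 + 2*26.982 + 4*15.999 = 142.265 g/mol.
Mass of Al per formula unit: 2 × 26.982 = 53.964 g.
Weight fraction Al = 53.964 / 142.265 = 0.3793.

37.93 mass %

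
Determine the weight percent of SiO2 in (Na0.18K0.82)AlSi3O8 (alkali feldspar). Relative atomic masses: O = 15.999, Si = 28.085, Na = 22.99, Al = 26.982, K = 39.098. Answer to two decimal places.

65.44 wt%

M((Na0.18K0.82)AlSi3O8) = 275.428 g/mol; M(SiO2) = 60.083 g/mol.
Moles SiO2 per formula unit = 3 Si ÷ 1 = 3.0000.
SiO2 fraction = (3.0000 × 60.083) / 275.428 = 180.249/275.428 = 0.6544.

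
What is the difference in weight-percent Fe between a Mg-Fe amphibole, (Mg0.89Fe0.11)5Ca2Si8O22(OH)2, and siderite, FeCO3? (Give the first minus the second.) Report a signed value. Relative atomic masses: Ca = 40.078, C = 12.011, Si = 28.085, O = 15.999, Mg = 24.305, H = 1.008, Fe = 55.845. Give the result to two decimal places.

M((Mg0.89Fe0.11)5Ca2Si8O22(OH)2) = 829.700 g/mol, so wt% Fe = 30.715/829.700 × 100 = 3.70%.
M(FeCO3) = 115.853 g/mol, so wt% Fe = 55.845/115.853 × 100 = 48.20%.
3.70 − 48.20 = -44.50 pp.

-44.50 percentage points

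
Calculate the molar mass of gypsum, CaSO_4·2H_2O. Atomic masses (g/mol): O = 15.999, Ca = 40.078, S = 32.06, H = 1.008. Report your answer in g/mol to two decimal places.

172.16 g/mol

The formula mass is the sum 1(40.078) + 1(32.06) + 6(15.999) + 4(1.008).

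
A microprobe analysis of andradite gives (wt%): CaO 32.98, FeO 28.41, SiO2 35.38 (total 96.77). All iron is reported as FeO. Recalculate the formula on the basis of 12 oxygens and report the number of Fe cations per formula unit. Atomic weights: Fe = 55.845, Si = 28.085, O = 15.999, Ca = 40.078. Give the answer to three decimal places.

2.196 Fe apfu

32.98 wt% CaO ÷ 56.077 g/mol = 0.58812 mol, giving 0.58812 Ca and 0.58812 O.
28.41 wt% FeO ÷ 71.844 g/mol = 0.39544 mol, giving 0.39544 Fe and 0.39544 O.
35.38 wt% SiO2 ÷ 60.083 g/mol = 0.58885 mol, giving 0.58885 Si and 1.17770 O.
Oxygen sums to 2.16126; scaling by 12/2.16126 = 5.55232 puts the formula on 12 O.
Fe: 0.39544 × 5.55232 = 2.196 atoms per formula unit.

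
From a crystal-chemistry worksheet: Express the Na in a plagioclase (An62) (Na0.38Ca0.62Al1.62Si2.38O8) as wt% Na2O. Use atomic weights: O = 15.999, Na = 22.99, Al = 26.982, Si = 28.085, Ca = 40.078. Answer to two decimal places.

4.33 wt%

M(Na0.38Ca0.62Al1.62Si2.38O8) = 272.130 g/mol; M(Na2O) = 61.979 g/mol.
Moles Na2O per formula unit = 0.38 Na ÷ 2 = 0.1900.
Na2O fraction = (0.1900 × 61.979) / 272.130 = 11.776/272.130 = 0.0433.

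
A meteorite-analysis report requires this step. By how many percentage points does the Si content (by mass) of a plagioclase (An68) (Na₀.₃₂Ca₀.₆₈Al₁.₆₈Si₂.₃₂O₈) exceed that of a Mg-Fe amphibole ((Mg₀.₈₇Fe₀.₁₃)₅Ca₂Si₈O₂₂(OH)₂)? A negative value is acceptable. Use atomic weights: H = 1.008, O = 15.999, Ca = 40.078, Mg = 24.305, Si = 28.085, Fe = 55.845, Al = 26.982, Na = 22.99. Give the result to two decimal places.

-3.12 percentage points

Si in Na₀.₃₂Ca₀.₆₈Al₁.₆₈Si₂.₃₂O₈: molar mass 273.089 g/mol; 2.32×28.085 = 65.157 g → 23.86 wt%.
Si in (Mg₀.₈₇Fe₀.₁₃)₅Ca₂Si₈O₂₂(OH)₂: molar mass 832.854 g/mol; 8×28.085 = 224.680 g → 26.98 wt%.
Difference = 23.86 − 26.98 = -3.12 percentage points.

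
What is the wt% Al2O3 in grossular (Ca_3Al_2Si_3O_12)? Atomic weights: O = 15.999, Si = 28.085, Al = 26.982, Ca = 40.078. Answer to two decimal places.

22.64 wt%

Molar mass of Ca_3Al_2Si_3O_12 = 3*40.078 + 2*26.982 + 3*28.085 + 12*15.999 = 450.441 g/mol.
Each formula unit contains 2 Al, equivalent to 2/2 = 1.0000 mol Al2O3.
M(Al2O3) = 2×26.982 + 3×15.999 = 101.961 g/mol.
Mass of Al2O3 per formula unit = 1.0000 × 101.961 = 101.961 g.
Al2O3 wt% = 101.961 / 450.441 × 100 = 22.64%.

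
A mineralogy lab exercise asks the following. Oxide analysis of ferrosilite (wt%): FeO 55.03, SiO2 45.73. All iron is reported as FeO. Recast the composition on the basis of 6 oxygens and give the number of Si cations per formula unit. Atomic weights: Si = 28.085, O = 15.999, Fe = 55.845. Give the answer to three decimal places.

FeO: 55.03/71.844 = 0.76597 mol → 0.76597 mol Fe, 0.76597 mol O.
SiO2: 45.73/60.083 = 0.76111 mol → 0.76111 mol Si, 1.52222 mol O.
Total oxygen = 2.28819 mol. Normalization factor = 6/2.28819 = 2.62216.
Si per 6 O = 0.76111 × 2.62216 = 1.996.

1.996 Si apfu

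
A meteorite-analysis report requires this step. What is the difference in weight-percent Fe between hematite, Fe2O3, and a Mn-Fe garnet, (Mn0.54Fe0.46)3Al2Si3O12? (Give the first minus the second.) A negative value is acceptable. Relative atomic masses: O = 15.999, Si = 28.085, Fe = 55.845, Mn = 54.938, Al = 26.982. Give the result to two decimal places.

Fe in Fe2O3: molar mass 159.687 g/mol; 2×55.845 = 111.690 g → 69.94 wt%.
Fe in (Mn0.54Fe0.46)3Al2Si3O12: molar mass 496.273 g/mol; 1.38×55.845 = 77.066 g → 15.53 wt%.
Difference = 69.94 − 15.53 = 54.41 percentage points.

54.41 percentage points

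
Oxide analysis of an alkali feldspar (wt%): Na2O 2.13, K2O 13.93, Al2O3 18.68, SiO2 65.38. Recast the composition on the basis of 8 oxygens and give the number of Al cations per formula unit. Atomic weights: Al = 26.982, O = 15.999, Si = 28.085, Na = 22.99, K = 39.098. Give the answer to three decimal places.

1.008 Al apfu

Na2O (M=61.979): mol = 0.03437; Na = 0.06874, O = 0.03437.
K2O (M=94.195): mol = 0.14788; K = 0.29576, O = 0.14788.
Al2O3 (M=101.961): mol = 0.18321; Al = 0.36642, O = 0.54963.
SiO2 (M=60.083): mol = 1.08816; Si = 1.08816, O = 2.17632.
ΣO = 2.90820; factor = 8/ΣO = 2.75084.
Al apfu = 0.36642 × 2.75084 = 1.008.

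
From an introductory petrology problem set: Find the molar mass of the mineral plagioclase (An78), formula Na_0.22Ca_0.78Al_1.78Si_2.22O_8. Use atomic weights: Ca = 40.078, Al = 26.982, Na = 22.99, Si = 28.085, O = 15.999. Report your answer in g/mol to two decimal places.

274.69 g/mol

The formula mass is the sum 0.22(22.99) + 0.78(40.078) + 1.78(26.982) + 2.22(28.085) + 8(15.999).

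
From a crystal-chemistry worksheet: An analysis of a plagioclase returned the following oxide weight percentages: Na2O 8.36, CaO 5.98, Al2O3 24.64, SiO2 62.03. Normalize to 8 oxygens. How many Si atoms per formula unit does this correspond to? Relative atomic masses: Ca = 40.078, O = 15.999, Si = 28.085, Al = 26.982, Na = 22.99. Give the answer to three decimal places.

Na2O: 8.36/61.979 = 0.13488 mol → 0.26976 mol Na, 0.13488 mol O.
CaO: 5.98/56.077 = 0.10664 mol → 0.10664 mol Ca, 0.10664 mol O.
Al2O3: 24.64/101.961 = 0.24166 mol → 0.48332 mol Al, 0.72498 mol O.
SiO2: 62.03/60.083 = 1.03241 mol → 1.03241 mol Si, 2.06482 mol O.
Total oxygen = 3.03132 mol. Normalization factor = 8/3.03132 = 2.63911.
Si per 8 O = 1.03241 × 2.63911 = 2.725.

2.725 Si apfu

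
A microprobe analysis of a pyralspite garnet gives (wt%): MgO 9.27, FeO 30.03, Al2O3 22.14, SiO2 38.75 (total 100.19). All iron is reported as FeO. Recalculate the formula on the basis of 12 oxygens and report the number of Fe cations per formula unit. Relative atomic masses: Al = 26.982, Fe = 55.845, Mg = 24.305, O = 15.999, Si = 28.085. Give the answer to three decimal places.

MgO (M=40.304): mol = 0.23000; Mg = 0.23000, O = 0.23000.
FeO (M=71.844): mol = 0.41799; Fe = 0.41799, O = 0.41799.
Al2O3 (M=101.961): mol = 0.21714; Al = 0.43428, O = 0.65142.
SiO2 (M=60.083): mol = 0.64494; Si = 0.64494, O = 1.28988.
ΣO = 2.58929; factor = 12/ΣO = 4.63448.
Fe apfu = 0.41799 × 4.63448 = 1.937.

1.937 Fe apfu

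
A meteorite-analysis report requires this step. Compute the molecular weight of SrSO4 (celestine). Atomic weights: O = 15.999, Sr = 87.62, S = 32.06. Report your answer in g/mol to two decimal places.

The formula mass is the sum 1·87.62 + 1·32.06 + 4·15.999.

183.68 g/mol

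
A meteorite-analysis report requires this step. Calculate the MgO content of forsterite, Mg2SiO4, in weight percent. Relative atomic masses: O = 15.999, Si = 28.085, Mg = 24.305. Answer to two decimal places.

Formula mass = 140.691 g/mol.
2 Mg → 2.0000 mol MgO per formula unit; M(MgO) = 40.304, so MgO mass = 80.608 g.
80.608/140.691 × 100 = 57.29 wt%.

57.29 wt%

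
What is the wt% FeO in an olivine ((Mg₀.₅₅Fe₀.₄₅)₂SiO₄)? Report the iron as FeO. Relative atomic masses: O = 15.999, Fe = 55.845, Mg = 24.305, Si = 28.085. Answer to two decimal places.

38.24 wt%

M((Mg₀.₅₅Fe₀.₄₅)₂SiO₄) = 169.077 g/mol; M(FeO) = 71.844 g/mol.
Moles FeO per formula unit = 0.90 Fe ÷ 1 = 0.9000.
FeO fraction = (0.9000 × 71.844) / 169.077 = 64.660/169.077 = 0.3824.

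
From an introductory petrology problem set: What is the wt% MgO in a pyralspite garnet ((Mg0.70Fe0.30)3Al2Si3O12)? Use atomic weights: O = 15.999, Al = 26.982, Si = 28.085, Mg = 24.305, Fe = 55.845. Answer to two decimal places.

Molar mass of (Mg0.70Fe0.30)3Al2Si3O12 = 2.10×24.305 + 0.90×55.845 + 2×26.982 + 3×28.085 + 12×15.999 = 431.508 g/mol.
Each formula unit contains 2.10 Mg, equivalent to 2.10/1 = 2.1000 mol MgO.
M(MgO) = 1×24.305 + 1×15.999 = 40.304 g/mol.
Mass of MgO per formula unit = 2.1000 × 40.304 = 84.638 g.
MgO wt% = 84.638 / 431.508 × 100 = 19.61%.

19.61 wt%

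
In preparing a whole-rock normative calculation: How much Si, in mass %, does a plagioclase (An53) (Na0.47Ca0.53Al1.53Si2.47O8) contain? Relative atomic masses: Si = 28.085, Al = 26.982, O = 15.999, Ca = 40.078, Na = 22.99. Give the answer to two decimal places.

Molar mass of Na0.47Ca0.53Al1.53Si2.47O8: 0.47*22.99 + 0.53*40.078 + 1.53*26.982 + 2.47*28.085 + 8*15.999 = 270.691 g/mol.
Mass of Si per formula unit: 2.47 × 28.085 = 69.370 g.
Weight fraction Si = 69.370 / 270.691 = 0.2563.

25.63 mass %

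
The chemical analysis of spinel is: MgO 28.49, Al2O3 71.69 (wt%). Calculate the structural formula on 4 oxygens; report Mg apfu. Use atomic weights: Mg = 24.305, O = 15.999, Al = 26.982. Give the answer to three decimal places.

MgO: 28.49/40.304 = 0.70688 mol → 0.70688 mol Mg, 0.70688 mol O.
Al2O3: 71.69/101.961 = 0.70311 mol → 1.40622 mol Al, 2.10933 mol O.
Total oxygen = 2.81621 mol. Normalization factor = 4/2.81621 = 1.42035.
Mg per 4 O = 0.70688 × 1.42035 = 1.004.

1.004 Mg apfu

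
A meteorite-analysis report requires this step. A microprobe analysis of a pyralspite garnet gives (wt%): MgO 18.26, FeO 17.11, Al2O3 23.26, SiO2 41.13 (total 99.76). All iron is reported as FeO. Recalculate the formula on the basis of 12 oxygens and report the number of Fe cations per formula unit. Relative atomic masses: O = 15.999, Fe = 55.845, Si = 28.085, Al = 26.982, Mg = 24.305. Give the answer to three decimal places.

1.041 Fe apfu

18.26 wt% MgO ÷ 40.304 g/mol = 0.45306 mol, giving 0.45306 Mg and 0.45306 O.
17.11 wt% FeO ÷ 71.844 g/mol = 0.23815 mol, giving 0.23815 Fe and 0.23815 O.
23.26 wt% Al2O3 ÷ 101.961 g/mol = 0.22813 mol, giving 0.45626 Al and 0.68439 O.
41.13 wt% SiO2 ÷ 60.083 g/mol = 0.68455 mol, giving 0.68455 Si and 1.36910 O.
Oxygen sums to 2.74470; scaling by 12/2.74470 = 4.37206 puts the formula on 12 O.
Fe: 0.23815 × 4.37206 = 1.041 atoms per formula unit.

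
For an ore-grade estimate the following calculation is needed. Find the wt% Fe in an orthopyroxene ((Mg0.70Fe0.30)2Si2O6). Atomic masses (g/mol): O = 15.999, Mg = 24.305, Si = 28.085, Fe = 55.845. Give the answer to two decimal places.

M((Mg0.70Fe0.30)2Si2O6) = 219.698 g/mol.
Fe contributes 0.60 × 55.845 = 33.507 g per mole.
33.507/219.698 = 0.1525 → 15.25%.

15.25 wt%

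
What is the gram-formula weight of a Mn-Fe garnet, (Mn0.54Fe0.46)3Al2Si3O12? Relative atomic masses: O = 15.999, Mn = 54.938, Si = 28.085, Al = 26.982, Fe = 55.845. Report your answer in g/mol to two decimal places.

496.27 g/mol

The formula mass is the sum 1.62×54.938 + 1.38×55.845 + 2×26.982 + 3×28.085 + 12×15.999.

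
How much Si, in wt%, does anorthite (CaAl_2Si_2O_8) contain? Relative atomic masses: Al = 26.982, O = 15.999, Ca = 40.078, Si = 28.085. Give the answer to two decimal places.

Formula mass = 1*40.078 + 2*26.982 + 2*28.085 + 8*15.999 = 278.204 g/mol, of which 56.170 g is Si.
So Si makes up 56.170/278.204 = 0.2019 of the mass, i.e. 20.19%.

20.19 wt%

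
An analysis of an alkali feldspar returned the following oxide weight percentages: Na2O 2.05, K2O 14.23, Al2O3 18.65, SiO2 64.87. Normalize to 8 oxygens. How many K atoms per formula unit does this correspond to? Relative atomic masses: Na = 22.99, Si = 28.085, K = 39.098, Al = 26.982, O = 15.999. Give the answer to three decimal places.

0.836 K apfu

Na2O (M=61.979): mol = 0.03308; Na = 0.06616, O = 0.03308.
K2O (M=94.195): mol = 0.15107; K = 0.30214, O = 0.15107.
Al2O3 (M=101.961): mol = 0.18291; Al = 0.36582, O = 0.54873.
SiO2 (M=60.083): mol = 1.07967; Si = 1.07967, O = 2.15934.
ΣO = 2.89222; factor = 8/ΣO = 2.76604.
K apfu = 0.30214 × 2.76604 = 0.836.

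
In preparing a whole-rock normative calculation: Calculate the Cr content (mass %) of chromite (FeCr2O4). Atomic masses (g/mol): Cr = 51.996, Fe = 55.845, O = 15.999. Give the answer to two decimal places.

46.46 mass %

Formula mass = 1·55.845 + 2·51.996 + 4·15.999 = 223.833 g/mol, of which 103.992 g is Cr.
So Cr makes up 103.992/223.833 = 0.4646 of the mass, i.e. 46.46%.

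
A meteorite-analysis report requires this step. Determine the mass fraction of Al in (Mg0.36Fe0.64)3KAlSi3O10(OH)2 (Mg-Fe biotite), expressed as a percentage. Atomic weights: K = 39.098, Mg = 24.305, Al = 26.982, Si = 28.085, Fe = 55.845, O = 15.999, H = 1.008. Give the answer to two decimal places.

5.65 mass %

Formula mass = 1.08·24.305 + 1.92·55.845 + 1·39.098 + 1·26.982 + 3·28.085 + 12·15.999 + 2·1.008 = 477.811 g/mol, of which 26.982 g is Al.
So Al makes up 26.982/477.811 = 0.0565 of the mass, i.e. 5.65%.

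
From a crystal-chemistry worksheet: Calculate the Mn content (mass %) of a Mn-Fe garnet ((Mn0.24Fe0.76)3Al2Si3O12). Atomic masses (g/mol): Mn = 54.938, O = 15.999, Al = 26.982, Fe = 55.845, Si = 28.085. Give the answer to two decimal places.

7.96 mass %

Molar mass of (Mn0.24Fe0.76)3Al2Si3O12: 0.72×54.938 + 2.28×55.845 + 2×26.982 + 3×28.085 + 12×15.999 = 497.089 g/mol.
Mass of Mn per formula unit: 0.72 × 54.938 = 39.555 g.
Weight fraction Mn = 39.555 / 497.089 = 0.0796.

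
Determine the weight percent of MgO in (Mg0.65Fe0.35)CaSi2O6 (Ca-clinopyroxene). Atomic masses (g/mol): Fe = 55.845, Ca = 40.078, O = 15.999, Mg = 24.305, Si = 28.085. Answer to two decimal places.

11.51 wt%

Formula mass = 227.586 g/mol.
0.65 Mg → 0.6500 mol MgO per formula unit; M(MgO) = 40.304, so MgO mass = 26.198 g.
26.198/227.586 × 100 = 11.51 wt%.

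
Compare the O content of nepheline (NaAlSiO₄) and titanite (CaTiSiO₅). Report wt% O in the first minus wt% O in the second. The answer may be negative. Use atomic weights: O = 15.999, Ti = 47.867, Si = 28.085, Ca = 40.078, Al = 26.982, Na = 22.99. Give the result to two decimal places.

M(NaAlSiO₄) = 142.053 g/mol, so wt% O = 63.996/142.053 × 100 = 45.05%.
M(CaTiSiO₅) = 196.025 g/mol, so wt% O = 79.995/196.025 × 100 = 40.81%.
45.05 − 40.81 = 4.24 pp.

4.24 percentage points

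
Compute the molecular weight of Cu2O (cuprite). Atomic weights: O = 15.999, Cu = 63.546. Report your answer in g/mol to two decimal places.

143.09 g/mol

M = 2×63.546 + 1×15.999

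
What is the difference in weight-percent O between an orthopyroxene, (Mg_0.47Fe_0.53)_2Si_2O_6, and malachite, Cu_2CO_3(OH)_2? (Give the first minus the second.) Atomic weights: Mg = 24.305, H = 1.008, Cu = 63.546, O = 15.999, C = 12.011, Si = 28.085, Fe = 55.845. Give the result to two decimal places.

O in (Mg_0.47Fe_0.53)_2Si_2O_6: molar mass 234.206 g/mol; 6×15.999 = 95.994 g → 40.99 wt%.
O in Cu_2CO_3(OH)_2: molar mass 221.114 g/mol; 5×15.999 = 79.995 g → 36.18 wt%.
Difference = 40.99 − 36.18 = 4.81 percentage points.

4.81 percentage points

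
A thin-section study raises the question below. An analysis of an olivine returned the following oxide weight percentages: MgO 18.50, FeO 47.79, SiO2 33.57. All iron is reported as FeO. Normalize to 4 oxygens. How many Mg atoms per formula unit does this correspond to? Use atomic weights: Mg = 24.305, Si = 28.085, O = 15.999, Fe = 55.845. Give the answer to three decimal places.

0.819 Mg apfu

MgO (M=40.304): mol = 0.45901; Mg = 0.45901, O = 0.45901.
FeO (M=71.844): mol = 0.66519; Fe = 0.66519, O = 0.66519.
SiO2 (M=60.083): mol = 0.55873; Si = 0.55873, O = 1.11746.
ΣO = 2.24166; factor = 4/ΣO = 1.78439.
Mg apfu = 0.45901 × 1.78439 = 0.819.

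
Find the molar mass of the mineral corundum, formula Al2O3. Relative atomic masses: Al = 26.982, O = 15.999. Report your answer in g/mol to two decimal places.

The formula mass is the sum 2·26.982 + 3·15.999.

101.96 g/mol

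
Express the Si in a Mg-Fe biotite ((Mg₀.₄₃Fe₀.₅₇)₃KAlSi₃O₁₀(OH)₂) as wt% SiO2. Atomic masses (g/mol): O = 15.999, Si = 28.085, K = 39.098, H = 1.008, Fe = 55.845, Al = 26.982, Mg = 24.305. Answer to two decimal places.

38.25 wt%

M((Mg₀.₄₃Fe₀.₅₇)₃KAlSi₃O₁₀(OH)₂) = 471.187 g/mol; M(SiO2) = 60.083 g/mol.
Moles SiO2 per formula unit = 3 Si ÷ 1 = 3.0000.
SiO2 fraction = (3.0000 × 60.083) / 471.187 = 180.249/471.187 = 0.3825.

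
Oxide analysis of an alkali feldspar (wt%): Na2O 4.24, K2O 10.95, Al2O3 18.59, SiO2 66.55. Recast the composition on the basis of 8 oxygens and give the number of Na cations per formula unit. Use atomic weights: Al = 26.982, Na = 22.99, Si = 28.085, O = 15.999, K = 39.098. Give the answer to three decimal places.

Na2O: 4.24/61.979 = 0.06841 mol → 0.13682 mol Na, 0.06841 mol O.
K2O: 10.95/94.195 = 0.11625 mol → 0.23250 mol K, 0.11625 mol O.
Al2O3: 18.59/101.961 = 0.18232 mol → 0.36464 mol Al, 0.54696 mol O.
SiO2: 66.55/60.083 = 1.10763 mol → 1.10763 mol Si, 2.21526 mol O.
Total oxygen = 2.94688 mol. Normalization factor = 8/2.94688 = 2.71474.
Na per 8 O = 0.13682 × 2.71474 = 0.371.

0.371 Na apfu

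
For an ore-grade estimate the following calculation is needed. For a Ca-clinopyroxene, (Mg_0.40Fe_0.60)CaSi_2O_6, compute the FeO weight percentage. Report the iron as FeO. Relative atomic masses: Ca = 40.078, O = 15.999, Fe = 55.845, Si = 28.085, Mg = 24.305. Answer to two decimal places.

18.31 wt%

Molar mass of (Mg_0.40Fe_0.60)CaSi_2O_6 = 0.40·24.305 + 0.60·55.845 + 1·40.078 + 2·28.085 + 6·15.999 = 235.471 g/mol.
Each formula unit contains 0.60 Fe, equivalent to 0.60/1 = 0.6000 mol FeO.
M(FeO) = 1×55.845 + 1×15.999 = 71.844 g/mol.
Mass of FeO per formula unit = 0.6000 × 71.844 = 43.106 g.
FeO wt% = 43.106 / 235.471 × 100 = 18.31%.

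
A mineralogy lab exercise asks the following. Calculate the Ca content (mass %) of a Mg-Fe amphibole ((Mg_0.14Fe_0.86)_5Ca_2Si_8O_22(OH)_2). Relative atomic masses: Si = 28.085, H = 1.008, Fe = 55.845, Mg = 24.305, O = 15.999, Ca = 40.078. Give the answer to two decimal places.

M((Mg_0.14Fe_0.86)_5Ca_2Si_8O_22(OH)_2) = 947.975 g/mol.
Ca contributes 2 × 40.078 = 80.156 g per mole.
80.156/947.975 = 0.0846 → 8.46%.

8.46 mass %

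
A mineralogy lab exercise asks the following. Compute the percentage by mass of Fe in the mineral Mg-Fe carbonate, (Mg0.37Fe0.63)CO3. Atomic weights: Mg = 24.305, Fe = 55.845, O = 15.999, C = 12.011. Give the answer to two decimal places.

33.77 weight percent

Molar mass of (Mg0.37Fe0.63)CO3: 0.37×24.305 + 0.63×55.845 + 1×12.011 + 3×15.999 = 104.183 g/mol.
Mass of Fe per formula unit: 0.63 × 55.845 = 35.182 g.
Weight fraction Fe = 35.182 / 104.183 = 0.3377.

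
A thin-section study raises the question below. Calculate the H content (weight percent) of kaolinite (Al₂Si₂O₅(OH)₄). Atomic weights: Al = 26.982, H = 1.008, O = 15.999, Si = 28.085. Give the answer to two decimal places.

M(Al₂Si₂O₅(OH)₄) = 258.157 g/mol.
H contributes 4 × 1.008 = 4.032 g per mole.
4.032/258.157 = 0.0156 → 1.56%.

1.56 weight percent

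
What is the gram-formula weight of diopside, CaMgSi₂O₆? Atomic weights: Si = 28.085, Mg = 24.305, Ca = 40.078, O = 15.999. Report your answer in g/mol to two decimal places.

Ca: 1 × 40.078 = 40.0780
Mg: 1 × 24.305 = 24.3050
Si: 2 × 28.085 = 56.1700
O: 6 × 15.999 = 95.9940
Summing the contributions gives the formula mass.

216.55 g/mol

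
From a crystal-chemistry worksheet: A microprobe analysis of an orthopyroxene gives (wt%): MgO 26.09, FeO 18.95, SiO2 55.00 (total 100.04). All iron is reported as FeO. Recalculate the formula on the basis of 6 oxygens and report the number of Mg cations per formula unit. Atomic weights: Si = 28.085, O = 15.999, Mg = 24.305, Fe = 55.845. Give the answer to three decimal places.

MgO: 26.09/40.304 = 0.64733 mol → 0.64733 mol Mg, 0.64733 mol O.
FeO: 18.95/71.844 = 0.26377 mol → 0.26377 mol Fe, 0.26377 mol O.
SiO2: 55.00/60.083 = 0.91540 mol → 0.91540 mol Si, 1.83080 mol O.
Total oxygen = 2.74190 mol. Normalization factor = 6/2.74190 = 2.18826.
Mg per 6 O = 0.64733 × 2.18826 = 1.417.

1.417 Mg apfu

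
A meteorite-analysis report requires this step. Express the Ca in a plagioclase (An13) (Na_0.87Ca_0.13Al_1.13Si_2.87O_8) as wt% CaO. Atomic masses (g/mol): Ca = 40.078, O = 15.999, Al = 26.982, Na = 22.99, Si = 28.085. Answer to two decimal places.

2.76 wt%

M(Na_0.87Ca_0.13Al_1.13Si_2.87O_8) = 264.297 g/mol; M(CaO) = 56.077 g/mol.
Moles CaO per formula unit = 0.13 Ca ÷ 1 = 0.1300.
CaO fraction = (0.1300 × 56.077) / 264.297 = 7.290/264.297 = 0.0276.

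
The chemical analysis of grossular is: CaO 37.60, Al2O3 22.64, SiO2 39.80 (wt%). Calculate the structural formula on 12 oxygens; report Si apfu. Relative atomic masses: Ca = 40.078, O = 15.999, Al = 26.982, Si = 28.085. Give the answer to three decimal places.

CaO (M=56.077): mol = 0.67051; Ca = 0.67051, O = 0.67051.
Al2O3 (M=101.961): mol = 0.22205; Al = 0.44410, O = 0.66615.
SiO2 (M=60.083): mol = 0.66242; Si = 0.66242, O = 1.32484.
ΣO = 2.66150; factor = 12/ΣO = 4.50874.
Si apfu = 0.66242 × 4.50874 = 2.987.

2.987 Si apfu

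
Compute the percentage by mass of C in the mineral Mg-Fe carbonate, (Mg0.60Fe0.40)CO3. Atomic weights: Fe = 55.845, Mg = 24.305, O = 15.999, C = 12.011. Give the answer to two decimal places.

12.39 weight percent

M((Mg0.60Fe0.40)CO3) = 96.929 g/mol.
C contributes 1 × 12.011 = 12.011 g per mole.
12.011/96.929 = 0.1239 → 12.39%.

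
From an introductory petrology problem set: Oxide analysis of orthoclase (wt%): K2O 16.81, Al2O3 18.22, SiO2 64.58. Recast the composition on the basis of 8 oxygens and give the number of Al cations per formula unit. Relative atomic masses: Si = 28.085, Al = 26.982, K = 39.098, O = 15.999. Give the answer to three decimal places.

K2O (M=94.195): mol = 0.17846; K = 0.35692, O = 0.17846.
Al2O3 (M=101.961): mol = 0.17870; Al = 0.35740, O = 0.53610.
SiO2 (M=60.083): mol = 1.07485; Si = 1.07485, O = 2.14970.
ΣO = 2.86426; factor = 8/ΣO = 2.79304.
Al apfu = 0.35740 × 2.79304 = 0.998.

0.998 Al apfu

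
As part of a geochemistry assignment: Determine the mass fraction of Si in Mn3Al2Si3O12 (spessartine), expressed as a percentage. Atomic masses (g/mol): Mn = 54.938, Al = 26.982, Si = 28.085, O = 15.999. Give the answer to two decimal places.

17.02 wt%

Formula mass = 3·54.938 + 2·26.982 + 3·28.085 + 12·15.999 = 495.021 g/mol, of which 84.255 g is Si.
So Si makes up 84.255/495.021 = 0.1702 of the mass, i.e. 17.02%.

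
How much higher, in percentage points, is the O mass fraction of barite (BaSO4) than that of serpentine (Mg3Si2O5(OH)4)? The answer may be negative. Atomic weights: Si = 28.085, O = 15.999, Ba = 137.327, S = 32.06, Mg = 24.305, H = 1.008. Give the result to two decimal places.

-24.54 percentage points

M(BaSO4) = 233.383 g/mol, so wt% O = 63.996/233.383 × 100 = 27.42%.
M(Mg3Si2O5(OH)4) = 277.108 g/mol, so wt% O = 143.991/277.108 × 100 = 51.96%.
27.42 − 51.96 = -24.54 pp.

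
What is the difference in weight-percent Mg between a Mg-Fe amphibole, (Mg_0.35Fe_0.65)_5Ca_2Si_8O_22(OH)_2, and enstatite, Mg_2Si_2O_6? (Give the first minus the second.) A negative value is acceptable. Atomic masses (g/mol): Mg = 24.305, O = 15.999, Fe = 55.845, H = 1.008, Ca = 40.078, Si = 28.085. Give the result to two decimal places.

-19.56 percentage points

First mineral: 42.534 g Mg in 914.858 g formula = 4.65 wt% Mg.
Second mineral: 48.610 g Mg in 200.774 g formula = 24.21 wt% Mg.
4.65% − 24.21% gives a difference of -19.56 percentage points.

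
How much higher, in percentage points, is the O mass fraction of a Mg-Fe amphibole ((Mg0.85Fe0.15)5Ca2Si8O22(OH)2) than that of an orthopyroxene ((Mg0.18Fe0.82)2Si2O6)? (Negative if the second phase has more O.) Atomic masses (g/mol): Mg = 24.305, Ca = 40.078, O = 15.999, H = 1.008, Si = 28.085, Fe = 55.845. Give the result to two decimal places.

7.91 percentage points

First mineral: 383.976 g O in 836.008 g formula = 45.93 wt% O.
Second mineral: 95.994 g O in 252.500 g formula = 38.02 wt% O.
45.93% − 38.02% gives a difference of 7.91 percentage points.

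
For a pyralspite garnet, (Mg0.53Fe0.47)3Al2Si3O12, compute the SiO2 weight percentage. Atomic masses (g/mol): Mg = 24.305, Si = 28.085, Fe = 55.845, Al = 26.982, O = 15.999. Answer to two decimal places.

40.27 wt%

Molar mass of (Mg0.53Fe0.47)3Al2Si3O12 = 1.59*24.305 + 1.41*55.845 + 2*26.982 + 3*28.085 + 12*15.999 = 447.593 g/mol.
Each formula unit contains 3 Si, equivalent to 3/1 = 3.0000 mol SiO2.
M(SiO2) = 1×28.085 + 2×15.999 = 60.083 g/mol.
Mass of SiO2 per formula unit = 3.0000 × 60.083 = 180.249 g.
SiO2 wt% = 180.249 / 447.593 × 100 = 40.27%.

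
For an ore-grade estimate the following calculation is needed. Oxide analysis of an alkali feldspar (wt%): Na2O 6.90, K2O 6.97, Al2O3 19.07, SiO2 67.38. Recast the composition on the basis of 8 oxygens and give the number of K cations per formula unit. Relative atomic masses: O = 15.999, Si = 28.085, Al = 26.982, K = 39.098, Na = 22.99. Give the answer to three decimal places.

0.396 K apfu

Na2O: 6.90/61.979 = 0.11133 mol → 0.22266 mol Na, 0.11133 mol O.
K2O: 6.97/94.195 = 0.07400 mol → 0.14800 mol K, 0.07400 mol O.
Al2O3: 19.07/101.961 = 0.18703 mol → 0.37406 mol Al, 0.56109 mol O.
SiO2: 67.38/60.083 = 1.12145 mol → 1.12145 mol Si, 2.24290 mol O.
Total oxygen = 2.98932 mol. Normalization factor = 8/2.98932 = 2.67619.
K per 8 O = 0.14800 × 2.67619 = 0.396.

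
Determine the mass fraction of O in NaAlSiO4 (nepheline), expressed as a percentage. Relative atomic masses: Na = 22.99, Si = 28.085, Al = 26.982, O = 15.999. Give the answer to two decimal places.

Formula mass = 1·22.99 + 1·26.982 + 1·28.085 + 4·15.999 = 142.053 g/mol, of which 63.996 g is O.
So O makes up 63.996/142.053 = 0.4505 of the mass, i.e. 45.05%.

45.05 wt%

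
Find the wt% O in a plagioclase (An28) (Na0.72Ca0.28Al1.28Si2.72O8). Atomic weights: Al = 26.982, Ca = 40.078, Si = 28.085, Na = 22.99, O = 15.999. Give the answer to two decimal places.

Formula mass = 0.72*22.99 + 0.28*40.078 + 1.28*26.982 + 2.72*28.085 + 8*15.999 = 266.695 g/mol, of which 127.992 g is O.
So O makes up 127.992/266.695 = 0.4799 of the mass, i.e. 47.99%.

47.99 weight percent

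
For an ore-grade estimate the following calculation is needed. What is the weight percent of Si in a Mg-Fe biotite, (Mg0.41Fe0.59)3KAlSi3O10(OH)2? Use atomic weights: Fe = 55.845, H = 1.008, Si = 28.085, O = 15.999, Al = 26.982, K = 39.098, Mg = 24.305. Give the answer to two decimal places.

Formula mass = 1.23*24.305 + 1.77*55.845 + 1*39.098 + 1*26.982 + 3*28.085 + 12*15.999 + 2*1.008 = 473.080 g/mol, of which 84.255 g is Si.
So Si makes up 84.255/473.080 = 0.1781 of the mass, i.e. 17.81%.

17.81 weight percent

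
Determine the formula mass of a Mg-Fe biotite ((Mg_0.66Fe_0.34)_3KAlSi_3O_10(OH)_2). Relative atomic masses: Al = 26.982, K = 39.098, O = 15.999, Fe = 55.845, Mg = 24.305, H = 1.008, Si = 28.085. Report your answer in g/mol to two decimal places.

449.42 g/mol

The formula mass is the sum 1.98*24.305 + 1.02*55.845 + 1*39.098 + 1*26.982 + 3*28.085 + 12*15.999 + 2*1.008.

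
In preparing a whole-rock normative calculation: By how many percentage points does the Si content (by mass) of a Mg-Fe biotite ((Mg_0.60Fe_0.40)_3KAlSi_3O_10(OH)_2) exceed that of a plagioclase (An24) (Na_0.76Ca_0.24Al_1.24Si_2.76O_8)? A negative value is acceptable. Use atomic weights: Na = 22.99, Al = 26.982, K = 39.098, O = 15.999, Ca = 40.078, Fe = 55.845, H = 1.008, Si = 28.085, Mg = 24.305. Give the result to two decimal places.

Si in (Mg_0.60Fe_0.40)_3KAlSi_3O_10(OH)_2: molar mass 455.102 g/mol; 3×28.085 = 84.255 g → 18.51 wt%.
Si in Na_0.76Ca_0.24Al_1.24Si_2.76O_8: molar mass 266.055 g/mol; 2.76×28.085 = 77.515 g → 29.13 wt%.
Difference = 18.51 − 29.13 = -10.62 percentage points.

-10.62 percentage points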